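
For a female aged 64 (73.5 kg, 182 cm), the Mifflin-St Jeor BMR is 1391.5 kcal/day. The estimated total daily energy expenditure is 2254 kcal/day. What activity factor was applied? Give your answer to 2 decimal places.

Activity factor = TEE ÷ BMR = 2254 ÷ 1391.5 = 1.62.

1.62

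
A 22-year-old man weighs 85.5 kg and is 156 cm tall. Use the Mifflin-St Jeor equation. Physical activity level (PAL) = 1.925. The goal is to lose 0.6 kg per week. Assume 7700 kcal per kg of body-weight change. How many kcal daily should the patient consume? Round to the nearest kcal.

Mifflin-St Jeor (male): BMR = 10(85.5) + 6.25(156) − 5(22) + 5 = 855 + 975 − 110 + 5 = 1725 kcal/day.
TEE = 1725 × 1.925 = 3320.625 kcal/day.
Required daily deficit = 0.6 × 7700 ÷ 7 = 660 kcal/day.
Target intake = 3320.625 − 660 = 2660.625 kcal/day.

2661 kcal daily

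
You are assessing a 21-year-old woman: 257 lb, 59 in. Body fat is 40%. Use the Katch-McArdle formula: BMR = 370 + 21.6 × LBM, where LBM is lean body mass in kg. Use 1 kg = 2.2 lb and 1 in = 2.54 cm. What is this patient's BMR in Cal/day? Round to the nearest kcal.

1884 Cal/day

Convert to metric: weight = 257 ÷ 2.2 = 116.8182 kg; height = 59 × 2.54 = 149.86 cm.
LBM = 116.8182 × (1 − 0.4) = 70.0909 kg. Katch-McArdle: BMR = 370 + 21.6 × 70.0909 = 1883.9636 kcal/day.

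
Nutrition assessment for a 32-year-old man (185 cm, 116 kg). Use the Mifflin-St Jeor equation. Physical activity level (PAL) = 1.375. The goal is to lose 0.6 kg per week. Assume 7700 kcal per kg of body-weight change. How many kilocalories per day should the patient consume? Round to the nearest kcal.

Mifflin-St Jeor (male): BMR = 10(116) + 6.25(185) − 5(32) + 5 = 1160 + 1156.25 − 160 + 5 = 2161.25 kcal/day.
TEE = 2161.25 × 1.375 = 2971.7188 kcal/day.
Required daily deficit = 0.6 × 7700 ÷ 7 = 660 kcal/day.
Target intake = 2971.7188 − 660 = 2311.7188 kcal/day.

2312 kilocalories per day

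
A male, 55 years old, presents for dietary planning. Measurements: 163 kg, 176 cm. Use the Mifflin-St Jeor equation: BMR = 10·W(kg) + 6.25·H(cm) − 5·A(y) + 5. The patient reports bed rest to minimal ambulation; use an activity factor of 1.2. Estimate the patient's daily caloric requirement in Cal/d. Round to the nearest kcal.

Mifflin-St Jeor (male): BMR = 10(163) + 6.25(176) − 5(55) + 5 = 1630 + 1100 − 275 + 5 = 2460 kcal/day.
TEE = BMR × activity factor = 2460 × 1.2 = 2952 kcal/day.

2952 Cal/d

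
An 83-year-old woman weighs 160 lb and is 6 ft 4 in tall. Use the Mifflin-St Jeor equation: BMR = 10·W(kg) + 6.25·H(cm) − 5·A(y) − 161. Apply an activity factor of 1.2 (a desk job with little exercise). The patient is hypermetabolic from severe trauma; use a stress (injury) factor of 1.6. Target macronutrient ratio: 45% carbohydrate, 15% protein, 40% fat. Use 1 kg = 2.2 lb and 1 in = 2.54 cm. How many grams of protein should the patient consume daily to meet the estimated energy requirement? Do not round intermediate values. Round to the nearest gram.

98 g/day

Convert to metric: weight = 160 ÷ 2.2 = 72.7273 kg; height = (6×12 + 4) × 2.54 = 76 × 2.54 = 193.04 cm.
Mifflin-St Jeor (female): BMR = 10(72.7273) + 6.25(193.04) − 5(83) − 161 = 727.2727 + 1206.5 − 415 − 161 = 1357.7727 kcal/day.
TEE = 1357.7727 × 1.2 = 1629.3273 kcal/day.
With stress factor 1.6: 1629.3273 × 1.6 = 2606.9236 kcal/day.
Protein energy = 15% × 2606.9236 = 391.0385 kcal.
Protein = 391.0385 ÷ 4 kcal/g = 97.7596 g.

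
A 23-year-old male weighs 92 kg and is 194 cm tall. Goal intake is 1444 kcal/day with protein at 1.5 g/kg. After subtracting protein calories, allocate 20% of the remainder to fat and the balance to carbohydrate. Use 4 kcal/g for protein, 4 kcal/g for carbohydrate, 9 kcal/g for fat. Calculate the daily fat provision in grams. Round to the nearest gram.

Protein = 1.5 × 92 = 138 g → 138 × 4 = 552 kcal.
Non-protein calories = 1444 − 552 = 892 kcal.
Fat: 20% × 892 = 178.4 kcal; carbohydrate: 713.6 kcal.
Fat: 178.4 kcal ÷ 9 kcal/g = 19.8222 g.

20 g/day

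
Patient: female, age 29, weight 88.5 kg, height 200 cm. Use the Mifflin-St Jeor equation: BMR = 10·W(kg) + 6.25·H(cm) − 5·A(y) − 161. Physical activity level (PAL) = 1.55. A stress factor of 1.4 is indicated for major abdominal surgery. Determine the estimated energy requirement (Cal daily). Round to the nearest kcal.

3969 Cal daily

Mifflin-St Jeor (female): BMR = 10(88.5) + 6.25(200) − 5(29) − 161 = 885 + 1250 − 145 − 161 = 1829 kcal/day.
TEE = BMR × activity factor = 1829 × 1.55 = 2834.95 kcal/day.
Apply stress factor: 2834.95 × 1.4 = 3968.93 kcal/day.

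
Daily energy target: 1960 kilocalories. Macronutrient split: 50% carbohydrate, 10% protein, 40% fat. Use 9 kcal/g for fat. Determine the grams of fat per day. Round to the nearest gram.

87 g/day

Fat energy = 40% × 1960 = 784 kcal.
At 9 kcal/g: 784 ÷ 9 = 87.1111 g.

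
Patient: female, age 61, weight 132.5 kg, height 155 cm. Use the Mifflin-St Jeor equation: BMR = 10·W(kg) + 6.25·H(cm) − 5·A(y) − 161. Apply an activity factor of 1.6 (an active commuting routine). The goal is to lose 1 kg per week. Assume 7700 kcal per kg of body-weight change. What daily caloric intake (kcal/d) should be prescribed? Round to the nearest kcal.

1824 kcal/d

Mifflin-St Jeor (female): BMR = 10(132.5) + 6.25(155) − 5(61) − 161 = 1325 + 968.75 − 305 − 161 = 1827.75 kcal/day.
TEE = 1827.75 × 1.6 = 2924.4 kcal/day.
Required daily deficit = 1 × 7700 ÷ 7 = 1100 kcal/day.
Target intake = 2924.4 − 1100 = 1824.4 kcal/day.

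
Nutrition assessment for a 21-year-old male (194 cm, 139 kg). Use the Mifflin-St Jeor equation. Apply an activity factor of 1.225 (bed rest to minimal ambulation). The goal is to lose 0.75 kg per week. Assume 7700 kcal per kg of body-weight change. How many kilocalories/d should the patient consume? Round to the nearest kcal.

2241 kilocalories/d

Mifflin-St Jeor (male): BMR = 10(139) + 6.25(194) − 5(21) + 5 = 1390 + 1212.5 − 105 + 5 = 2502.5 kcal/day.
TEE = 2502.5 × 1.225 = 3065.5625 kcal/day.
Required daily deficit = 0.75 × 7700 ÷ 7 = 825 kcal/day.
Target intake = 3065.5625 − 825 = 2240.5625 kcal/day.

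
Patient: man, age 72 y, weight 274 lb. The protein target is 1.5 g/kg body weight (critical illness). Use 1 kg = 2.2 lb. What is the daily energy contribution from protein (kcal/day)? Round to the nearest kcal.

Weight in kg = 274 ÷ 2.2 = 124.5455 kg.
Protein = 1.5 g/kg × 124.5455 kg = 186.8182 g/day.
Protein energy = 186.8182 g × 4 kcal/g = 747.2727 kcal/day.

747 kcal/day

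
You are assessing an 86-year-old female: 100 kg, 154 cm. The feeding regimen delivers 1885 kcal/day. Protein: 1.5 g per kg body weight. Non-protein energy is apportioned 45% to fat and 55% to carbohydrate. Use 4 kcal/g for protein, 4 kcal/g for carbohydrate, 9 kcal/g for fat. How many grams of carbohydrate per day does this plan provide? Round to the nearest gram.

Protein = 1.5 × 100 = 150 g → 150 × 4 = 600 kcal.
Non-protein calories = 1885 − 600 = 1285 kcal.
Fat: 45% × 1285 = 578.25 kcal; carbohydrate: 706.75 kcal.
Carbohydrate: 706.75 kcal ÷ 4 kcal/g = 176.6875 g.

177 g/day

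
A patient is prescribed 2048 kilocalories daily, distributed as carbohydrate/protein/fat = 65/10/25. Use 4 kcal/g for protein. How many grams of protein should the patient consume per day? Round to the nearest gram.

51 g/day

Protein energy = 10% × 2048 = 204.8 kcal.
At 4 kcal/g: 204.8 ÷ 4 = 51.2 g.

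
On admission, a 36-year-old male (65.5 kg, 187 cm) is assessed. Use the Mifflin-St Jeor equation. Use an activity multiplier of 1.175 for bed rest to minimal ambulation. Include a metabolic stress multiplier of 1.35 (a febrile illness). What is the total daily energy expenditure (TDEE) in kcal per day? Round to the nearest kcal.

Mifflin-St Jeor (male): BMR = 10(65.5) + 6.25(187) − 5(36) + 5 = 655 + 1168.75 − 180 + 5 = 1648.75 kcal/day.
TEE = BMR × activity factor = 1648.75 × 1.175 = 1937.2813 kcal/day.
Apply stress factor: 1937.2813 × 1.35 = 2615.3297 kcal/day.

2615 kcal per day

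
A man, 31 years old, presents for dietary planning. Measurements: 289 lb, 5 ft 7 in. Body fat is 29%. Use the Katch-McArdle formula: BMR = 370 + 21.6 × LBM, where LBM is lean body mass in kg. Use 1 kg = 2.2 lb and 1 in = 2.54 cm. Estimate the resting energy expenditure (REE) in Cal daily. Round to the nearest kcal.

2385 Cal daily

Convert to metric: weight = 289 ÷ 2.2 = 131.3636 kg; height = (5×12 + 7) × 2.54 = 67 × 2.54 = 170.18 cm.
LBM = 131.3636 × (1 − 0.29) = 93.2682 kg. Katch-McArdle: BMR = 370 + 21.6 × 93.2682 = 2384.5927 kcal/day.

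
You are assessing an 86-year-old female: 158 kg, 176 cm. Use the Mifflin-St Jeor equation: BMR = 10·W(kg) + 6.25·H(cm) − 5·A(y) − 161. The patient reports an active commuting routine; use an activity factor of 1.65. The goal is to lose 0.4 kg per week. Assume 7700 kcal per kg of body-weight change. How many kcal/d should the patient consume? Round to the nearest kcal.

3007 kcal/d

Mifflin-St Jeor (female): BMR = 10(158) + 6.25(176) − 5(86) − 161 = 1580 + 1100 − 430 − 161 = 2089 kcal/day.
TEE = 2089 × 1.65 = 3446.85 kcal/day.
Required daily deficit = 0.4 × 7700 ÷ 7 = 440 kcal/day.
Target intake = 3446.85 − 440 = 3006.85 kcal/day.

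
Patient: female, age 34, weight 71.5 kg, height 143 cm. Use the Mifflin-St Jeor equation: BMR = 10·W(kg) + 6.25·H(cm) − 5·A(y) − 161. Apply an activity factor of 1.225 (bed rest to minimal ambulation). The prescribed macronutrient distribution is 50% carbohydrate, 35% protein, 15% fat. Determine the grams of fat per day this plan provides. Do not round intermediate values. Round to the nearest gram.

26 g/day

Mifflin-St Jeor (female): BMR = 10(71.5) + 6.25(143) − 5(34) − 161 = 715 + 893.75 − 170 − 161 = 1277.75 kcal/day.
TEE = 1277.75 × 1.225 = 1565.2438 kcal/day.
Fat energy = 15% × 1565.2438 = 234.7866 kcal.
Fat = 234.7866 ÷ 9 kcal/g = 26.0874 g.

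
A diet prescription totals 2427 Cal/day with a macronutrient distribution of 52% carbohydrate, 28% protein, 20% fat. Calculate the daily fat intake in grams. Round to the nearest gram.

54 g/day

Fat energy = 20% × 2427 = 485.4 kcal.
At 9 kcal/g: 485.4 ÷ 9 = 53.9333 g.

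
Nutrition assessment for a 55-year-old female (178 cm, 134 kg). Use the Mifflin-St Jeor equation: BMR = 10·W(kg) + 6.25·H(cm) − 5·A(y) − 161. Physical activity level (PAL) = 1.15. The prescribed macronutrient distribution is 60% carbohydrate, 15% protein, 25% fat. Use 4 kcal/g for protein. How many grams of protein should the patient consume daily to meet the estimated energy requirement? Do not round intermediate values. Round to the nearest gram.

Mifflin-St Jeor (female): BMR = 10(134) + 6.25(178) − 5(55) − 161 = 1340 + 1112.5 − 275 − 161 = 2016.5 kcal/day.
TEE = 2016.5 × 1.15 = 2318.975 kcal/day.
Protein energy = 15% × 2318.975 = 347.8463 kcal.
Protein = 347.8463 ÷ 4 kcal/g = 86.9616 g.

87 g/day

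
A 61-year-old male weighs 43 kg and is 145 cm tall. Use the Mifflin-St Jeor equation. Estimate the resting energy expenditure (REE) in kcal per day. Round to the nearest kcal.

1036 kcal per day

Mifflin-St Jeor (male): BMR = 10(43) + 6.25(145) − 5(61) + 5 = 430 + 906.25 − 305 + 5 = 1036.25 kcal/day.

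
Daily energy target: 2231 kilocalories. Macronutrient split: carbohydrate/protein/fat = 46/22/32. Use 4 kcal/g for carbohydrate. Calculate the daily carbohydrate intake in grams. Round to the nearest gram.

257 g/day

Carbohydrate energy = 46% × 2231 = 1026.26 kcal.
At 4 kcal/g: 1026.26 ÷ 4 = 256.565 g.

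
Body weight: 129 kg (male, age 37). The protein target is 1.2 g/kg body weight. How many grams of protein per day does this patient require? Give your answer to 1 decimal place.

Protein = 1.2 g/kg × 129 kg = 154.8 g/day.

154.8 g/day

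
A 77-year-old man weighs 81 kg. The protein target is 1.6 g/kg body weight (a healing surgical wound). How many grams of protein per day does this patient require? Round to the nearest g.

130 g/day

Protein = 1.6 g/kg × 81 kg = 129.6 g/day.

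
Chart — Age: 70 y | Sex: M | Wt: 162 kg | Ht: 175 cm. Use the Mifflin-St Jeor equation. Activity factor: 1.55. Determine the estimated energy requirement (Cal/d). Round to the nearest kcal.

Mifflin-St Jeor (male): BMR = 10(162) + 6.25(175) − 5(70) + 5 = 1620 + 1093.75 − 350 + 5 = 2368.75 kcal/day.
TEE = BMR × activity factor = 2368.75 × 1.55 = 3671.5625 kcal/day.

3672 Cal/d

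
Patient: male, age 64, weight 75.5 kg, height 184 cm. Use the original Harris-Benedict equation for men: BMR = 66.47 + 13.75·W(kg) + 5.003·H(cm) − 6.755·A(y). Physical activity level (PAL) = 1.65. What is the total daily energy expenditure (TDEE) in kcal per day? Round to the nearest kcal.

2628 kcal per day

Harris-Benedict: BMR = 66.47 + 13.75(75.5) + 5.003(184) − 6.755(64) = 1592.827 kcal/day.
TEE = BMR × activity factor = 1592.827 × 1.65 = 2628.1646 kcal/day.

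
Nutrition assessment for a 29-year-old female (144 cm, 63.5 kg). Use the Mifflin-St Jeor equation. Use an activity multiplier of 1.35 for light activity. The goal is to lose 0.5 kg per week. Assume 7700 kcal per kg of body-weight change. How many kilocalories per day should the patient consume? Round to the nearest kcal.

Mifflin-St Jeor (female): BMR = 10(63.5) + 6.25(144) − 5(29) − 161 = 635 + 900 − 145 − 161 = 1229 kcal/day.
TEE = 1229 × 1.35 = 1659.15 kcal/day.
Required daily deficit = 0.5 × 7700 ÷ 7 = 550 kcal/day.
Target intake = 1659.15 − 550 = 1109.15 kcal/day.

1109 kilocalories per day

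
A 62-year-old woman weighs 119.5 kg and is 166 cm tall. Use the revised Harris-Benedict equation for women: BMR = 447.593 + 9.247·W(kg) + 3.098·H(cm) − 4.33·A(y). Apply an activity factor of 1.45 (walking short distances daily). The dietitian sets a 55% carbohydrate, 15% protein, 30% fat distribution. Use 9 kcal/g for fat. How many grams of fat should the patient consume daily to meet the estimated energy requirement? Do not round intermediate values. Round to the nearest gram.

87 g/day

Harris-Benedict: BMR = 447.593 + 9.247(119.5) + 3.098(166) − 4.33(62) = 1798.4175 kcal/day.
TEE = 1798.4175 × 1.45 = 2607.7054 kcal/day.
Fat energy = 30% × 2607.7054 = 782.3116 kcal.
Fat = 782.3116 ÷ 9 kcal/g = 86.9235 g.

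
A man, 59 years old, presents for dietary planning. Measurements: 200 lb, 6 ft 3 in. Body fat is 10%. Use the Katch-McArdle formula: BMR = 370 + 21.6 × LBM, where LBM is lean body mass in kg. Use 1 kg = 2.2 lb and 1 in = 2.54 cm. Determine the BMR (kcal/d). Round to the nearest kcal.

Convert to metric: weight = 200 ÷ 2.2 = 90.9091 kg; height = (6×12 + 3) × 2.54 = 75 × 2.54 = 190.5 cm.
LBM = 90.9091 × (1 − 0.1) = 81.8182 kg. Katch-McArdle: BMR = 370 + 21.6 × 81.8182 = 2137.2727 kcal/day.

2137 kcal/d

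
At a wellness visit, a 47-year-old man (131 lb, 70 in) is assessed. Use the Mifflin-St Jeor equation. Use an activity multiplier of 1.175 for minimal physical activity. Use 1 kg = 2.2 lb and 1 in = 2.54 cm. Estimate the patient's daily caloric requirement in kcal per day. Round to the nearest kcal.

1735 kcal per day

Convert to metric: weight = 131 ÷ 2.2 = 59.5455 kg; height = 70 × 2.54 = 177.8 cm.
Mifflin-St Jeor (male): BMR = 10(59.5455) + 6.25(177.8) − 5(47) + 5 = 595.4545 + 1111.25 − 235 + 5 = 1476.7045 kcal/day.
TEE = BMR × activity factor = 1476.7045 × 1.175 = 1735.1278 kcal/day.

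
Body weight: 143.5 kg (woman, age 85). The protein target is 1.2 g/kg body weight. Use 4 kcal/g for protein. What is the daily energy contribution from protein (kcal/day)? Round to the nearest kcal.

689 kcal/day

Protein = 1.2 g/kg × 143.5 kg = 172.2 g/day.
Protein energy = 172.2 g × 4 kcal/g = 688.8 kcal/day.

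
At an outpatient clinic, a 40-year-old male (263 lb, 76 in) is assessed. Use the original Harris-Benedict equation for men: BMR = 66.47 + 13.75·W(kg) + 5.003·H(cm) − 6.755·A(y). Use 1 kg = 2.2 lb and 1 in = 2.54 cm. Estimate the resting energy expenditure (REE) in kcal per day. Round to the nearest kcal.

2406 kcal per day

Convert to metric: weight = 263 ÷ 2.2 = 119.5455 kg; height = 76 × 2.54 = 193.04 cm.
Harris-Benedict: BMR = 66.47 + 13.75(119.5455) + 5.003(193.04) − 6.755(40) = 2405.7991 kcal/day.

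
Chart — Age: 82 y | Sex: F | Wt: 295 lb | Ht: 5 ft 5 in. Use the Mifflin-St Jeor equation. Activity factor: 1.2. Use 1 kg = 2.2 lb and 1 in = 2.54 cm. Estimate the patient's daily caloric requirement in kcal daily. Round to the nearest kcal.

2162 kcal daily

Convert to metric: weight = 295 ÷ 2.2 = 134.0909 kg; height = (5×12 + 5) × 2.54 = 65 × 2.54 = 165.1 cm.
Mifflin-St Jeor (female): BMR = 10(134.0909) + 6.25(165.1) − 5(82) − 161 = 1340.9091 + 1031.875 − 410 − 161 = 1801.7841 kcal/day.
TEE = BMR × activity factor = 1801.7841 × 1.2 = 2162.1409 kcal/day.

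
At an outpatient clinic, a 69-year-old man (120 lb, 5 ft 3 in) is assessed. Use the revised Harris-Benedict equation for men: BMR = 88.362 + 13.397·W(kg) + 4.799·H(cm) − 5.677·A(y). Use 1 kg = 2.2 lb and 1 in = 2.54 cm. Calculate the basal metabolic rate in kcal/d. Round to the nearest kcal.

Convert to metric: weight = 120 ÷ 2.2 = 54.5455 kg; height = (5×12 + 3) × 2.54 = 63 × 2.54 = 160.02 cm.
Harris-Benedict: BMR = 88.362 + 13.397(54.5455) + 4.799(160.02) − 5.677(69) = 1195.3304 kcal/day.

1195 kcal/d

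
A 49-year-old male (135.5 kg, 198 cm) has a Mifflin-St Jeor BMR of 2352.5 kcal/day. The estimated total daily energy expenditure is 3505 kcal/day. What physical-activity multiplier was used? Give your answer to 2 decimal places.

1.49

Activity factor = TEE ÷ BMR = 3505 ÷ 2352.5 = 1.49.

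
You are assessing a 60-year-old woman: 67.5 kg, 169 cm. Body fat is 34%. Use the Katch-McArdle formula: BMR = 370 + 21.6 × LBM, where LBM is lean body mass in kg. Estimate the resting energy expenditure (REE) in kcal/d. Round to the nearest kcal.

LBM = 67.5 × (1 − 0.34) = 44.55 kg. Katch-McArdle: BMR = 370 + 21.6 × 44.55 = 1332.28 kcal/day.

1332 kcal/d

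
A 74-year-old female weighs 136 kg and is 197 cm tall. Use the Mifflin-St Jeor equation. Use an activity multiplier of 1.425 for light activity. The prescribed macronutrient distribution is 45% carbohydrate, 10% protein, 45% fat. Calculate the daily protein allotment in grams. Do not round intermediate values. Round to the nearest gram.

Mifflin-St Jeor (female): BMR = 10(136) + 6.25(197) − 5(74) − 161 = 1360 + 1231.25 − 370 − 161 = 2060.25 kcal/day.
TEE = 2060.25 × 1.425 = 2935.8563 kcal/day.
Protein energy = 10% × 2935.8563 = 293.5856 kcal.
Protein = 293.5856 ÷ 4 kcal/g = 73.3964 g.

73 g/day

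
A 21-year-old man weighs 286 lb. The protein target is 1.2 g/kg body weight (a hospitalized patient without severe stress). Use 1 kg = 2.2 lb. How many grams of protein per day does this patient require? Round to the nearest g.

156 g/day

Weight in kg = 286 ÷ 2.2 = 130 kg.
Protein = 1.2 g/kg × 130 kg = 156 g/day.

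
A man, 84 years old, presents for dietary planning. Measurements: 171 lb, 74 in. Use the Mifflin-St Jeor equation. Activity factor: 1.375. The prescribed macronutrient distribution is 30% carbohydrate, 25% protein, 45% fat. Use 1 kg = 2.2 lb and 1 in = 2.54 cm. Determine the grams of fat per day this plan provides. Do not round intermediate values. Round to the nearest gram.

106 g/day

Convert to metric: weight = 171 ÷ 2.2 = 77.7273 kg; height = 74 × 2.54 = 187.96 cm.
Mifflin-St Jeor (male): BMR = 10(77.7273) + 6.25(187.96) − 5(84) + 5 = 777.2727 + 1174.75 − 420 + 5 = 1537.0227 kcal/day.
TEE = 1537.0227 × 1.375 = 2113.4063 kcal/day.
Fat energy = 45% × 2113.4063 = 951.0328 kcal.
Fat = 951.0328 ÷ 9 kcal/g = 105.6703 g.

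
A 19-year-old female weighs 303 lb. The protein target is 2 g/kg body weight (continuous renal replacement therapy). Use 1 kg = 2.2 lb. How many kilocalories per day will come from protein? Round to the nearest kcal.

1102 kcal/day

Weight in kg = 303 ÷ 2.2 = 137.7273 kg.
Protein = 2 g/kg × 137.7273 kg = 275.4545 g/day.
Protein energy = 275.4545 g × 4 kcal/g = 1101.8182 kcal/day.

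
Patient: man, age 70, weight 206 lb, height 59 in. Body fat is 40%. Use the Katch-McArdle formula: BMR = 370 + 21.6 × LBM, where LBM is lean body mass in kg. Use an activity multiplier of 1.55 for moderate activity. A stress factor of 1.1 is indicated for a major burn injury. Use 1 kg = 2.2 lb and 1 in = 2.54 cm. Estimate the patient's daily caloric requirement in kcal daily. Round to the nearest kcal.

Convert to metric: weight = 206 ÷ 2.2 = 93.6364 kg; height = 59 × 2.54 = 149.86 cm.
LBM = 93.6364 × (1 − 0.4) = 56.1818 kg. Katch-McArdle: BMR = 370 + 21.6 × 56.1818 = 1583.5273 kcal/day.
TEE = BMR × activity factor = 1583.5273 × 1.55 = 2454.4673 kcal/day.
Apply stress factor: 2454.4673 × 1.1 = 2699.914 kcal/day.

2700 kcal daily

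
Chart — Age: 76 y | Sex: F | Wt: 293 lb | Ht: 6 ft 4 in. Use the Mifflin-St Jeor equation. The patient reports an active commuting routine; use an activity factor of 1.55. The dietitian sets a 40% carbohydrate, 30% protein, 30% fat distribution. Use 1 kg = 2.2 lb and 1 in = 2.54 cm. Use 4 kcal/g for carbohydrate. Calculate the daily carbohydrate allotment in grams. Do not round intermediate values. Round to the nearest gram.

Convert to metric: weight = 293 ÷ 2.2 = 133.1818 kg; height = (6×12 + 4) × 2.54 = 76 × 2.54 = 193.04 cm.
Mifflin-St Jeor (female): BMR = 10(133.1818) + 6.25(193.04) − 5(76) − 161 = 1331.8182 + 1206.5 − 380 − 161 = 1997.3182 kcal/day.
TEE = 1997.3182 × 1.55 = 3095.8432 kcal/day.
Carbohydrate energy = 40% × 3095.8432 = 1238.3373 kcal.
Carbohydrate = 1238.3373 ÷ 4 kcal/g = 309.5843 g.

310 g/day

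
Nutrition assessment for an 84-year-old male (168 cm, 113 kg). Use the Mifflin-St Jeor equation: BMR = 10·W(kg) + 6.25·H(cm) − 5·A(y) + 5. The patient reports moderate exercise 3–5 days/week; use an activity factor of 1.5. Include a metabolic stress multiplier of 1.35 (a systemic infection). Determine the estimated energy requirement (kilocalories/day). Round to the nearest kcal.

Mifflin-St Jeor (male): BMR = 10(113) + 6.25(168) − 5(84) + 5 = 1130 + 1050 − 420 + 5 = 1765 kcal/day.
TEE = BMR × activity factor = 1765 × 1.5 = 2647.5 kcal/day.
Apply stress factor: 2647.5 × 1.35 = 3574.125 kcal/day.

3574 kilocalories/day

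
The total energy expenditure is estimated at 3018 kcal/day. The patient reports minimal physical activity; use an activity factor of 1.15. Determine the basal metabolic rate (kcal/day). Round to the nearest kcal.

BMR = TEE ÷ activity factor = 3018 ÷ 1.15 = 2624.3478 kcal/day.

2624 kcal/day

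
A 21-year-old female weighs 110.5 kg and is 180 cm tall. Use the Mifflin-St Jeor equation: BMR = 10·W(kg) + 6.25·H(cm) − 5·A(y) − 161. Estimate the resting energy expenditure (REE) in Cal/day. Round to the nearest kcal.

Mifflin-St Jeor (female): BMR = 10(110.5) + 6.25(180) − 5(21) − 161 = 1105 + 1125 − 105 − 161 = 1964 kcal/day.

1964 Cal/day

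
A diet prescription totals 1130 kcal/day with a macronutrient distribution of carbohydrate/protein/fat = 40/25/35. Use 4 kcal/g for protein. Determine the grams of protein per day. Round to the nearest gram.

Protein energy = 25% × 1130 = 282.5 kcal.
At 4 kcal/g: 282.5 ÷ 4 = 70.625 g.

71 g/day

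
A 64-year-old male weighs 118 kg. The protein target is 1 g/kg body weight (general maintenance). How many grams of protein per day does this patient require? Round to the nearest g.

118 g/day

Protein = 1 g/kg × 118 kg = 118 g/day.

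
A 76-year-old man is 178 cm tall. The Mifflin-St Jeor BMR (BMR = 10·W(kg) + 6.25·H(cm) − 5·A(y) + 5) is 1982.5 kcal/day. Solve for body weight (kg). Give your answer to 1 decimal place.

124.5 kg

1982.5 = 10·W + 6.25(178) − 5(76) + 5
10·W = 1982.5 − 737.5 = 1245, so W = 124.5 kg.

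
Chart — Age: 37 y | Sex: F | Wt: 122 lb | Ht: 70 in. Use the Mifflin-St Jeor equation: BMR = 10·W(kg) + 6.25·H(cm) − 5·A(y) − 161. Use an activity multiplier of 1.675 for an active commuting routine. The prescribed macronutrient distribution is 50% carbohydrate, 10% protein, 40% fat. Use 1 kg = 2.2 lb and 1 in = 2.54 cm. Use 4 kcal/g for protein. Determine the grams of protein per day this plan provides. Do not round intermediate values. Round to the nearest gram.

Convert to metric: weight = 122 ÷ 2.2 = 55.4545 kg; height = 70 × 2.54 = 177.8 cm.
Mifflin-St Jeor (female): BMR = 10(55.4545) + 6.25(177.8) − 5(37) − 161 = 554.5455 + 1111.25 − 185 − 161 = 1319.7955 kcal/day.
TEE = 1319.7955 × 1.675 = 2210.6574 kcal/day.
Protein energy = 10% × 2210.6574 = 221.0657 kcal.
Protein = 221.0657 ÷ 4 kcal/g = 55.2664 g.

55 g/day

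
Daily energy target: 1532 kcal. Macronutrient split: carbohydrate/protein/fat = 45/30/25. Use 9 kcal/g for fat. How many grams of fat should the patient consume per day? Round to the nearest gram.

Fat energy = 25% × 1532 = 383 kcal.
At 9 kcal/g: 383 ÷ 9 = 42.5556 g.

43 g/day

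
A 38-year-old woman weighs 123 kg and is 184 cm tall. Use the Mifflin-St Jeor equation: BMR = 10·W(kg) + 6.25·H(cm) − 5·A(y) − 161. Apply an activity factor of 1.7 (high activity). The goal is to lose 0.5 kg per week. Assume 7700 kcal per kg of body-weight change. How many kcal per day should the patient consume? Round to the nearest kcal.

2899 kcal per day

Mifflin-St Jeor (female): BMR = 10(123) + 6.25(184) − 5(38) − 161 = 1230 + 1150 − 190 − 161 = 2029 kcal/day.
TEE = 2029 × 1.7 = 3449.3 kcal/day.
Required daily deficit = 0.5 × 7700 ÷ 7 = 550 kcal/day.
Target intake = 3449.3 − 550 = 2899.3 kcal/day.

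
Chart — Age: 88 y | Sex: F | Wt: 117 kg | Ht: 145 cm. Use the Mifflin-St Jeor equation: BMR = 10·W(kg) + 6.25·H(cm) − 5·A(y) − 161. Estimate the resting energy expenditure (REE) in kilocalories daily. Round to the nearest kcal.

1475 kilocalories daily

Mifflin-St Jeor (female): BMR = 10(117) + 6.25(145) − 5(88) − 161 = 1170 + 906.25 − 440 − 161 = 1475.25 kcal/day.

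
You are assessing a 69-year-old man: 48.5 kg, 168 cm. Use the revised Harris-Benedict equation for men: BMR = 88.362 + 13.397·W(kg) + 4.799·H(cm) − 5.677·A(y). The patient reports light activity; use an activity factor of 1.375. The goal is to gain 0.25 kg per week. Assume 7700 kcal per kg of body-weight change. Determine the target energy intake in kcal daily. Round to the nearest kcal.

Harris-Benedict: BMR = 88.362 + 13.397(48.5) + 4.799(168) − 5.677(69) = 1152.6355 kcal/day.
TEE = 1152.6355 × 1.375 = 1584.8738 kcal/day.
Required daily surplus = 0.25 × 7700 ÷ 7 = 275 kcal/day.
Target intake = 1584.8738 + 275 = 1859.8738 kcal/day.

1860 kcal daily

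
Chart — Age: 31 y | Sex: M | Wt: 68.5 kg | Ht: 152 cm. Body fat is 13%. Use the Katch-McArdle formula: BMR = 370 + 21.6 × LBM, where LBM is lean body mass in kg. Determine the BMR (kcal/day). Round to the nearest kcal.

1657 kcal/day

LBM = 68.5 × (1 − 0.13) = 59.595 kg. Katch-McArdle: BMR = 370 + 21.6 × 59.595 = 1657.252 kcal/day.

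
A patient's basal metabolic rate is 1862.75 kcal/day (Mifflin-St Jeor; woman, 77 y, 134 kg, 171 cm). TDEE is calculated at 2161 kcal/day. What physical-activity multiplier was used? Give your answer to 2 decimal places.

1.16

Activity factor = TEE ÷ BMR = 2161 ÷ 1862.75 = 1.16.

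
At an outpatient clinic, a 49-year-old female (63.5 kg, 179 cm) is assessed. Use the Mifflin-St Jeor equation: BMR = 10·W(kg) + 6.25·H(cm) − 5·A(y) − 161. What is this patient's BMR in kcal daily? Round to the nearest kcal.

1348 kcal daily

Mifflin-St Jeor (female): BMR = 10(63.5) + 6.25(179) − 5(49) − 161 = 635 + 1118.75 − 245 − 161 = 1347.75 kcal/day.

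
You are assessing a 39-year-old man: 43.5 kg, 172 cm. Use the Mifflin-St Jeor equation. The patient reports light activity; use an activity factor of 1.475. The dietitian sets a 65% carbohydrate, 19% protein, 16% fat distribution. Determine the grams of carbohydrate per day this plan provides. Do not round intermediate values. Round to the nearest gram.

Mifflin-St Jeor (male): BMR = 10(43.5) + 6.25(172) − 5(39) + 5 = 435 + 1075 − 195 + 5 = 1320 kcal/day.
TEE = 1320 × 1.475 = 1947 kcal/day.
Carbohydrate energy = 65% × 1947 = 1265.55 kcal.
Carbohydrate = 1265.55 ÷ 4 kcal/g = 316.3875 g.

316 g/day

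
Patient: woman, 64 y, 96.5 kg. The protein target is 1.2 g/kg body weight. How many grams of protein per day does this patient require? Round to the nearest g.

116 g/day

Protein = 1.2 g/kg × 96.5 kg = 115.8 g/day.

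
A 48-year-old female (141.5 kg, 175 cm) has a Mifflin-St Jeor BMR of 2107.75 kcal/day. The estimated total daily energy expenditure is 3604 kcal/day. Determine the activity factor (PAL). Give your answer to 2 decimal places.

1.71

Activity factor = TEE ÷ BMR = 3604 ÷ 2107.75 = 1.71.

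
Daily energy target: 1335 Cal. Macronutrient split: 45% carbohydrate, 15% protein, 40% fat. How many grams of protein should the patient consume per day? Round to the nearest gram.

50 g/day

Protein energy = 15% × 1335 = 200.25 kcal.
At 4 kcal/g: 200.25 ÷ 4 = 50.0625 g.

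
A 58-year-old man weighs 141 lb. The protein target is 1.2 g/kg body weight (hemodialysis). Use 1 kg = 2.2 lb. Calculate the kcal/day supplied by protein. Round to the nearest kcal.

Weight in kg = 141 ÷ 2.2 = 64.0909 kg.
Protein = 1.2 g/kg × 64.0909 kg = 76.9091 g/day.
Protein energy = 76.9091 g × 4 kcal/g = 307.6364 kcal/day.

308 kcal/day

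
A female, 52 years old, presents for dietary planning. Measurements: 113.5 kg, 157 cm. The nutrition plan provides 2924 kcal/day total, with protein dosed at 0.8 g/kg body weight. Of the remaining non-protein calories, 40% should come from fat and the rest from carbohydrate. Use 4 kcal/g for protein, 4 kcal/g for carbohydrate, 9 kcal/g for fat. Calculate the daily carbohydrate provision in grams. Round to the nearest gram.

Protein = 0.8 × 113.5 = 90.8 g → 90.8 × 4 = 363.2 kcal.
Non-protein calories = 2924 − 363.2 = 2560.8 kcal.
Fat: 40% × 2560.8 = 1024.32 kcal; carbohydrate: 1536.48 kcal.
Carbohydrate: 1536.48 kcal ÷ 4 kcal/g = 384.12 g.

384 g/day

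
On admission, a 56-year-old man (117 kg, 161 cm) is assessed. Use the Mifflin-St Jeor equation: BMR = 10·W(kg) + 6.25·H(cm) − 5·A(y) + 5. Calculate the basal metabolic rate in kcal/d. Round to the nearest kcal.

Mifflin-St Jeor (male): BMR = 10(117) + 6.25(161) − 5(56) + 5 = 1170 + 1006.25 − 280 + 5 = 1901.25 kcal/day.

1901 kcal/d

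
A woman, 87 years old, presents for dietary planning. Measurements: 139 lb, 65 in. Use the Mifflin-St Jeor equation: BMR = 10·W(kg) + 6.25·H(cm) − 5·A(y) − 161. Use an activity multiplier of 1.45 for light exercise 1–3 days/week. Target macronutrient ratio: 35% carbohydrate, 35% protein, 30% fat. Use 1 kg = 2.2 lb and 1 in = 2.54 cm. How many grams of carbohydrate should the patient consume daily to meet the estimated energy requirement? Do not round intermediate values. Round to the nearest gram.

135 g/day

Convert to metric: weight = 139 ÷ 2.2 = 63.1818 kg; height = 65 × 2.54 = 165.1 cm.
Mifflin-St Jeor (female): BMR = 10(63.1818) + 6.25(165.1) − 5(87) − 161 = 631.8182 + 1031.875 − 435 − 161 = 1067.6932 kcal/day.
TEE = 1067.6932 × 1.45 = 1548.1551 kcal/day.
Carbohydrate energy = 35% × 1548.1551 = 541.8543 kcal.
Carbohydrate = 541.8543 ÷ 4 kcal/g = 135.4636 g.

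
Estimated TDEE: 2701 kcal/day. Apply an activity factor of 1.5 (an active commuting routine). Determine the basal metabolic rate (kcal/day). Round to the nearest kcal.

1801 kcal/day

BMR = TEE ÷ activity factor = 2701 ÷ 1.5 = 1800.6667 kcal/day.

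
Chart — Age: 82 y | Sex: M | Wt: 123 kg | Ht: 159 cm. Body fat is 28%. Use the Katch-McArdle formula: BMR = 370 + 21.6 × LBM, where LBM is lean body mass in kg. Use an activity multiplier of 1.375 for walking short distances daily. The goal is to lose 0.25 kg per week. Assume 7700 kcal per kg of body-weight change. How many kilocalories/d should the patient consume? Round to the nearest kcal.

LBM = 123 × (1 − 0.28) = 88.56 kg. Katch-McArdle: BMR = 370 + 21.6 × 88.56 = 2282.896 kcal/day.
TEE = 2282.896 × 1.375 = 3138.982 kcal/day.
Required daily deficit = 0.25 × 7700 ÷ 7 = 275 kcal/day.
Target intake = 3138.982 − 275 = 2863.982 kcal/day.

2864 kilocalories/d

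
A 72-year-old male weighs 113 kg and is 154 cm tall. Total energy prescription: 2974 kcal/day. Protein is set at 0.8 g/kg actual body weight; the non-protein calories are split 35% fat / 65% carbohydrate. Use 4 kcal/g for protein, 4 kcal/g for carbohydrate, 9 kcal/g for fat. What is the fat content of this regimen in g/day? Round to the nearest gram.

Protein = 0.8 × 113 = 90.4 g → 90.4 × 4 = 361.6 kcal.
Non-protein calories = 2974 − 361.6 = 2612.4 kcal.
Fat: 35% × 2612.4 = 914.34 kcal; carbohydrate: 1698.06 kcal.
Fat: 914.34 kcal ÷ 9 kcal/g = 101.5933 g.

102 g/day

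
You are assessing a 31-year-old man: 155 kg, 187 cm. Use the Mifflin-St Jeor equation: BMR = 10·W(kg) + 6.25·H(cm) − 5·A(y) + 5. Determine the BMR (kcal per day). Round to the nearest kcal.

2569 kcal per day

Mifflin-St Jeor (male): BMR = 10(155) + 6.25(187) − 5(31) + 5 = 1550 + 1168.75 − 155 + 5 = 2568.75 kcal/day.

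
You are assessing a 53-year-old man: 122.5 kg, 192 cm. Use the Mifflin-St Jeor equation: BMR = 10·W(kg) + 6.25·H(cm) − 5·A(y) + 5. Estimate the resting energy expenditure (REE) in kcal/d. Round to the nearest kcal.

2165 kcal/d

Mifflin-St Jeor (male): BMR = 10(122.5) + 6.25(192) − 5(53) + 5 = 1225 + 1200 − 265 + 5 = 2165 kcal/day.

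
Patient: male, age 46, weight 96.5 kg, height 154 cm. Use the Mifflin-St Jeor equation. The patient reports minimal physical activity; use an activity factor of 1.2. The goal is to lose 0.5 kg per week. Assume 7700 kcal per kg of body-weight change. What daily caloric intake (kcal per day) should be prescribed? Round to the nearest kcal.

1493 kcal per day

Mifflin-St Jeor (male): BMR = 10(96.5) + 6.25(154) − 5(46) + 5 = 965 + 962.5 − 230 + 5 = 1702.5 kcal/day.
TEE = 1702.5 × 1.2 = 2043 kcal/day.
Required daily deficit = 0.5 × 7700 ÷ 7 = 550 kcal/day.
Target intake = 2043 − 550 = 1493 kcal/day.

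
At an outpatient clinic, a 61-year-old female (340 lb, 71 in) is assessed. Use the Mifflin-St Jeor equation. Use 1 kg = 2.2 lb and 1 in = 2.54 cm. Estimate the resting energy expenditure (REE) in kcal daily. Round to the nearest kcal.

Convert to metric: weight = 340 ÷ 2.2 = 154.5455 kg; height = 71 × 2.54 = 180.34 cm.
Mifflin-St Jeor (female): BMR = 10(154.5455) + 6.25(180.34) − 5(61) − 161 = 1545.4545 + 1127.125 − 305 − 161 = 2206.5795 kcal/day.

2207 kcal daily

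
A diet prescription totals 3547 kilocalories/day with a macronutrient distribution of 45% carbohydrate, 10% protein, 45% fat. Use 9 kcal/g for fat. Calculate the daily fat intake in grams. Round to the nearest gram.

177 g/day

Fat energy = 45% × 3547 = 1596.15 kcal.
At 9 kcal/g: 1596.15 ÷ 9 = 177.35 g.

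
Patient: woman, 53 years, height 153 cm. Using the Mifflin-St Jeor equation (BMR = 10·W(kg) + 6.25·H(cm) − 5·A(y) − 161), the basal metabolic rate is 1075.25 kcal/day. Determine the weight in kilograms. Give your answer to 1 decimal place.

1075.25 = 10·W + 6.25(153) − 5(53) − 161
10·W = 1075.25 − 530.25 = 545, so W = 54.5 kg.

54.5 kg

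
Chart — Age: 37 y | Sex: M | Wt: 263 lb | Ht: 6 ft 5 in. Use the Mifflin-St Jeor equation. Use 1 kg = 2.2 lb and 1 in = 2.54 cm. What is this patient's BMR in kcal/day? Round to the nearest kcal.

2238 kcal/day

Convert to metric: weight = 263 ÷ 2.2 = 119.5455 kg; height = (6×12 + 5) × 2.54 = 77 × 2.54 = 195.58 cm.
Mifflin-St Jeor (male): BMR = 10(119.5455) + 6.25(195.58) − 5(37) + 5 = 1195.4545 + 1222.375 − 185 + 5 = 2237.8295 kcal/day.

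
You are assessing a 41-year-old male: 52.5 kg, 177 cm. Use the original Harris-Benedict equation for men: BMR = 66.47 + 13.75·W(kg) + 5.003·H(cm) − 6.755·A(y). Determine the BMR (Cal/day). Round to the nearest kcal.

1397 Cal/day

Harris-Benedict: BMR = 66.47 + 13.75(52.5) + 5.003(177) − 6.755(41) = 1396.921 kcal/day.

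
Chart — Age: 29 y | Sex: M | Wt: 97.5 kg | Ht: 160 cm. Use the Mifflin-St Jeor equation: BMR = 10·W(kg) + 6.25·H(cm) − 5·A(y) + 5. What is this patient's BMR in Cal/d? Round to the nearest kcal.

Mifflin-St Jeor (male): BMR = 10(97.5) + 6.25(160) − 5(29) + 5 = 975 + 1000 − 145 + 5 = 1835 kcal/day.

1835 Cal/d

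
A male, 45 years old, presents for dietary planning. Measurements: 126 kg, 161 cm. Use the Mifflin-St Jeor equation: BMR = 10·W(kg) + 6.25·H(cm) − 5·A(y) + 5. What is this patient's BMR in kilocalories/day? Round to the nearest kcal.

2046 kilocalories/day

Mifflin-St Jeor (male): BMR = 10(126) + 6.25(161) − 5(45) + 5 = 1260 + 1006.25 − 225 + 5 = 2046.25 kcal/day.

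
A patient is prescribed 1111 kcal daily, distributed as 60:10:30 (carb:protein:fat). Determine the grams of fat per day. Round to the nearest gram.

Fat energy = 30% × 1111 = 333.3 kcal.
At 9 kcal/g: 333.3 ÷ 9 = 37.0333 g.

37 g/day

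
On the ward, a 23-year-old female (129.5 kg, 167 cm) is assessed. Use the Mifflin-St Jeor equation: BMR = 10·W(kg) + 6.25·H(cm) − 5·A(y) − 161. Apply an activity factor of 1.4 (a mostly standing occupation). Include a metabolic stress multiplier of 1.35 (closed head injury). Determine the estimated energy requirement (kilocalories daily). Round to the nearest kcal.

3899 kilocalories daily

Mifflin-St Jeor (female): BMR = 10(129.5) + 6.25(167) − 5(23) − 161 = 1295 + 1043.75 − 115 − 161 = 2062.75 kcal/day.
TEE = BMR × activity factor = 2062.75 × 1.4 = 2887.85 kcal/day.
Apply stress factor: 2887.85 × 1.35 = 3898.5975 kcal/day.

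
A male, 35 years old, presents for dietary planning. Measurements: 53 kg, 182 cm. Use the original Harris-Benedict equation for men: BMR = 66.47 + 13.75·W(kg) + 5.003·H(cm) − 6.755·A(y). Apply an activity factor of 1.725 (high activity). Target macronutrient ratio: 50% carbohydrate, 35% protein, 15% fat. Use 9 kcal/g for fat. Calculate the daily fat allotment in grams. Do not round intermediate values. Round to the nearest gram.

42 g/day

Harris-Benedict: BMR = 66.47 + 13.75(53) + 5.003(182) − 6.755(35) = 1469.341 kcal/day.
TEE = 1469.341 × 1.725 = 2534.6132 kcal/day.
Fat energy = 15% × 2534.6132 = 380.192 kcal.
Fat = 380.192 ÷ 9 kcal/g = 42.2436 g.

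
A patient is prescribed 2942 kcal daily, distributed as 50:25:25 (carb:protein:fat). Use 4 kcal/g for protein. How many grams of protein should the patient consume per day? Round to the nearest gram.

184 g/day

Protein energy = 25% × 2942 = 735.5 kcal.
At 4 kcal/g: 735.5 ÷ 4 = 183.875 g.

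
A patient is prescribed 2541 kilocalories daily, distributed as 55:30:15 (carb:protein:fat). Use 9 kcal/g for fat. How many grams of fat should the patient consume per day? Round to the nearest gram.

Fat energy = 15% × 2541 = 381.15 kcal.
At 9 kcal/g: 381.15 ÷ 9 = 42.35 g.

42 g/day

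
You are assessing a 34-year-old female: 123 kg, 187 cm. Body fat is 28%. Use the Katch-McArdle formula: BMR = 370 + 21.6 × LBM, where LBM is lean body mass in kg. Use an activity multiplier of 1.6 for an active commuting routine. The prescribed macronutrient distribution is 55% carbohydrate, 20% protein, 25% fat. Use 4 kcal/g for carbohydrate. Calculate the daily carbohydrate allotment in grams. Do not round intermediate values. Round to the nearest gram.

LBM = 123 × (1 − 0.28) = 88.56 kg. Katch-McArdle: BMR = 370 + 21.6 × 88.56 = 2282.896 kcal/day.
TEE = 2282.896 × 1.6 = 3652.6336 kcal/day.
Carbohydrate energy = 55% × 3652.6336 = 2008.9485 kcal.
Carbohydrate = 2008.9485 ÷ 4 kcal/g = 502.2371 g.

502 g/day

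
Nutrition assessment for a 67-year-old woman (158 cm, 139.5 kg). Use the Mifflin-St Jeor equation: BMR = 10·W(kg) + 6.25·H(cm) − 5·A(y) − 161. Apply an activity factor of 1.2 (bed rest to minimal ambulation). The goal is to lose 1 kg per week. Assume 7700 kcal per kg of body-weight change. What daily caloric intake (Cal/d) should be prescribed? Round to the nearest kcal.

Mifflin-St Jeor (female): BMR = 10(139.5) + 6.25(158) − 5(67) − 161 = 1395 + 987.5 − 335 − 161 = 1886.5 kcal/day.
TEE = 1886.5 × 1.2 = 2263.8 kcal/day.
Required daily deficit = 1 × 7700 ÷ 7 = 1100 kcal/day.
Target intake = 2263.8 − 1100 = 1163.8 kcal/day.

1164 Cal/d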